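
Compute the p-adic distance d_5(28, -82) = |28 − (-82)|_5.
d_5(28, -82) = 1/5

Step 1 — x − y = 28 − (-82) = 110. Step 2 — v_5(110) = 1 (factor: 110 = (5^1 · 22); the sign does not affect v_p). Step 3 — |x − y|_5 = 5^{-1} = 1/5.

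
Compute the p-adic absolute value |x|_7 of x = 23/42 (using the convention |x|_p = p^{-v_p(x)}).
|23/42|_7 = 7

Step 1 — compute v_7(x) by factoring powers of 7 out of the numerator and denominator: v_7(23/42) = -1. Step 2 — apply |x|_p = p^{-v_p(x)} = 7^{1} = 7.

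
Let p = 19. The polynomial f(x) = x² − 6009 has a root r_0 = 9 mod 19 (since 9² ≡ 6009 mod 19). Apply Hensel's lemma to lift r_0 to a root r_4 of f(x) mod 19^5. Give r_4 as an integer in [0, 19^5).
r_4 = 590453 (mod 2476099)

Hensel's recurrence: r_{i+1} = r_i − f(r_i)·(f′(r_i))^{-1} mod 19^{i+2}, with f′(x) = 2x. Iterate:
  r_0 = 9 (mod 19)
  r_1 = 218 (mod 361)
  r_2 = 579 (mod 6859)
  r_3 = 69169 (mod 130321)
  r_4 = 590453 (mod 2476099)
Final: r_4 = 590453, and one checks f(r_4) ≡ 0 mod 19^5.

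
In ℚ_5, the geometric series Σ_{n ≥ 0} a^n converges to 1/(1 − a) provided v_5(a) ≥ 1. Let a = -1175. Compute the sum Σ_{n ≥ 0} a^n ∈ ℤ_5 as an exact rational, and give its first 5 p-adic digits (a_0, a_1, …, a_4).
Σ a^n = 1/(1 − a) = 1/1176;  first 5 digits = (1, 0, 3, 0, 2)

v_5(a) = 2 ≥ 1, so the series converges in ℤ_5 to 1/(1 − a) = 1/(1 − (-1175)) = 1/1176. Expand this rational in ℤ_5: compute digits iteratively via d_i = x_i mod 5, x_{i+1} = (x_i − d_i)/5. The first 5 digits are (1, 0, 3, 0, 2).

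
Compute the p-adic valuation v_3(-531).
v_3(-531) = 2

v_3(n) is the largest exponent k such that 3^k divides n. Factor out: -531 = -3^2 · 59. (Sign doesn't affect v_p.) So v_3(-531) = 2.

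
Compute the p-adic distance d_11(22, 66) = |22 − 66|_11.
d_11(22, 66) = 1/11

Step 1 — x − y = 22 − 66 = -44. Step 2 — v_11(-44) = 1 (factor: -44 = −(11^1 · 4); the sign does not affect v_p). Step 3 — |x − y|_11 = 11^{-1} = 1/11.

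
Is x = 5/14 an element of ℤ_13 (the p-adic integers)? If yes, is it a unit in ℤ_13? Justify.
x ∈ ℤ_13^× (unit); v_13(x) = 0

ℤ_13 = {x ∈ ℚ_13 : v_13(x) ≥ 0} and ℤ_13^× = {x ∈ ℤ_13 : v_13(x) = 0}. Here v_13(5/14) = v_13(num) − v_13(den) = 0; compare against these criteria.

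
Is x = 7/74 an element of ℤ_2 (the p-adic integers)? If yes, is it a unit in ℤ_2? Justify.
x ∉ ℤ_2 (v_2(x) = -1 < 0)

ℤ_2 = {x ∈ ℚ_2 : v_2(x) ≥ 0} and ℤ_2^× = {x ∈ ℤ_2 : v_2(x) = 0}. Here v_2(7/74) = v_2(num) − v_2(den) = -1; compare against these criteria.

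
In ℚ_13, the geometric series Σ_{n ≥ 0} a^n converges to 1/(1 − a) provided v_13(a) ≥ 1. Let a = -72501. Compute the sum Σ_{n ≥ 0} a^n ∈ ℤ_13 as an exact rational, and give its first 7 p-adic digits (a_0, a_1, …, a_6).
Σ a^n = 1/(1 − a) = 1/72502;  first 7 digits = (1, 0, 0, 6, 10, 12, 9)

v_13(a) = 3 ≥ 1, so the series converges in ℤ_13 to 1/(1 − a) = 1/(1 − (-72501)) = 1/72502. Expand this rational in ℤ_13: compute digits iteratively via d_i = x_i mod 13, x_{i+1} = (x_i − d_i)/13. The first 7 digits are (1, 0, 0, 6, 10, 12, 9).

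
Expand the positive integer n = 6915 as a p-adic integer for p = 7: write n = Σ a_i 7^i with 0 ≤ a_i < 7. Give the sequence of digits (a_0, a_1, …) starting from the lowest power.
(a_0, a_1, …) = (6, 0, 1, 6, 2)

Repeated division by 7 gives the digits low-to-high: 6915 = 6 + 1·7^2 + 6·7^3 + 2·7^4. Digit sequence: (6, 0, 1, 6, 2).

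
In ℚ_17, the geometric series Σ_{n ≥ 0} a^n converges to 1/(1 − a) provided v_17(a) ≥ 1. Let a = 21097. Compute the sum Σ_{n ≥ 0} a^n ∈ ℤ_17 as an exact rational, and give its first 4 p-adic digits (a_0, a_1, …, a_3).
Σ a^n = 1/(1 − a) = -1/21096;  first 4 digits = (1, 0, 5, 4)

v_17(a) = 2 ≥ 1, so the series converges in ℤ_17 to 1/(1 − a) = 1/(1 − 21097) = -1/21096. Expand this rational in ℤ_17: compute digits iteratively via d_i = x_i mod 17, x_{i+1} = (x_i − d_i)/17. The first 4 digits are (1, 0, 5, 4).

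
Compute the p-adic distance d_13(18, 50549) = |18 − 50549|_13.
d_13(18, 50549) = 1/2197

Step 1 — x − y = 18 − 50549 = -50531. Step 2 — v_13(-50531) = 3 (factor: -50531 = −(13^3 · 23); the sign does not affect v_p). Step 3 — |x − y|_13 = 13^{-3} = 1/2197.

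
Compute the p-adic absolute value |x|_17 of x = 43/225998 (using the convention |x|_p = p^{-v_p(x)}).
|43/225998|_17 = 4913

Step 1 — compute v_17(x) by factoring powers of 17 out of the numerator and denominator: v_17(43/225998) = -3. Step 2 — apply |x|_p = p^{-v_p(x)} = 17^{3} = 4913.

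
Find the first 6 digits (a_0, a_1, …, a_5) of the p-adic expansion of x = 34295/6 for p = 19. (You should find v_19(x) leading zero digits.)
(a_0, …, a_5) = (0, 0, 0, 4, 3, 3)

v_19(34295/6) = 3, so a_0 = ... = a_2 = 0. Factor out: x = 19^3 · u with u = 5/6 a unit in ℤ_19. Expand u iteratively via a_{v+i} = u_i mod 19, u_{i+1} = (u_i − a_{v+i})/19:
  u_0 = 5/6;  a_3 = 4;  u_1 = (u_0 − 4)/19 = -1/6
  u_1 = -1/6;  a_4 = 3;  u_2 = (u_1 − 3)/19 = -1/6
  u_2 = -1/6;  a_5 = 3;  u_3 = (u_2 − 3)/19 = -1/6
Digits: (0, 0, 0, 4, 3, 3).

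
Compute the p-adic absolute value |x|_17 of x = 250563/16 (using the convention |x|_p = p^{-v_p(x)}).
|250563/16|_17 = 1/83521

Step 1 — compute v_17(x) by factoring powers of 17 out of the numerator and denominator: v_17(250563/16) = 4. Step 2 — apply |x|_p = p^{-v_p(x)} = 17^{-4} = 1/83521.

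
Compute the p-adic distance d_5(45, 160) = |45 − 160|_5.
d_5(45, 160) = 1/5

Step 1 — x − y = 45 − 160 = -115. Step 2 — v_5(-115) = 1 (factor: -115 = −(5^1 · 23); the sign does not affect v_p). Step 3 — |x − y|_5 = 5^{-1} = 1/5.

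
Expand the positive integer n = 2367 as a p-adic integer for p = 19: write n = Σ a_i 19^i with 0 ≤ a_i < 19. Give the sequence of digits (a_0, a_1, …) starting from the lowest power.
(a_0, a_1, …) = (11, 10, 6)

Repeated division by 19 gives the digits low-to-high: 2367 = 11 + 10·19^1 + 6·19^2. Digit sequence: (11, 10, 6).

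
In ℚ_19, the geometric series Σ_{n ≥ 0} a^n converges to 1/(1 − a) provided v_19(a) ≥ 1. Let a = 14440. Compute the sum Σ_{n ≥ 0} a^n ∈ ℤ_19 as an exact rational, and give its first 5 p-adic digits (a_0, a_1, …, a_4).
Σ a^n = 1/(1 − a) = -1/14439;  first 5 digits = (1, 0, 2, 2, 4)

v_19(a) = 2 ≥ 1, so the series converges in ℤ_19 to 1/(1 − a) = 1/(1 − 14440) = -1/14439. Expand this rational in ℤ_19: compute digits iteratively via d_i = x_i mod 19, x_{i+1} = (x_i − d_i)/19. The first 5 digits are (1, 0, 2, 2, 4).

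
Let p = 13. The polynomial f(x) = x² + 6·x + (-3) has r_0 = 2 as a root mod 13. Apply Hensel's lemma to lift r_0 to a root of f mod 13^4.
r_3 = 19723 (mod 28561)

Hensel: r_{i+1} = r_i − f(r_i)·(f′(r_i))^{-1} mod 13^{i+2}, f′(x) = 2x + 6. Iterate:
  r_0 = 2 (mod 13)
  r_1 = 119 (mod 169)
  r_2 = 2147 (mod 2197)
  r_3 = 19723 (mod 28561)
Final: r = 19723 satisfies f(r) ≡ 0 mod 13^4.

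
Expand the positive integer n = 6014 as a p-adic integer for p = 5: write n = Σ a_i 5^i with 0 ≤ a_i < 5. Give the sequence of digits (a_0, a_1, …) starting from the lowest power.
(a_0, a_1, …) = (4, 2, 0, 3, 4, 1)

Repeated division by 5 gives the digits low-to-high: 6014 = 4 + 2·5^1 + 3·5^3 + 4·5^4 + 1·5^5. Digit sequence: (4, 2, 0, 3, 4, 1).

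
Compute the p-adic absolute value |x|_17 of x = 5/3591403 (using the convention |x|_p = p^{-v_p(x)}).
|5/3591403|_17 = 83521

Step 1 — compute v_17(x) by factoring powers of 17 out of the numerator and denominator: v_17(5/3591403) = -4. Step 2 — apply |x|_p = p^{-v_p(x)} = 17^{4} = 83521.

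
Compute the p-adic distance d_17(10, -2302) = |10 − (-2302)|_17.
d_17(10, -2302) = 1/289

Step 1 — x − y = 10 − (-2302) = 2312. Step 2 — v_17(2312) = 2 (factor: 2312 = (17^2 · 8); the sign does not affect v_p). Step 3 — |x − y|_17 = 17^{-2} = 1/289.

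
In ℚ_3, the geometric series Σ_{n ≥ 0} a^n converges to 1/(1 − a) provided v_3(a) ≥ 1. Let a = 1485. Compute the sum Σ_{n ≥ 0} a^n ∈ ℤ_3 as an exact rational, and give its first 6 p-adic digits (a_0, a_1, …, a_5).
Σ a^n = 1/(1 − a) = -1/1484;  first 6 digits = (1, 0, 0, 1, 0, 0)

v_3(a) = 3 ≥ 1, so the series converges in ℤ_3 to 1/(1 − a) = 1/(1 − 1485) = -1/1484. Expand this rational in ℤ_3: compute digits iteratively via d_i = x_i mod 3, x_{i+1} = (x_i − d_i)/3. The first 6 digits are (1, 0, 0, 1, 0, 0).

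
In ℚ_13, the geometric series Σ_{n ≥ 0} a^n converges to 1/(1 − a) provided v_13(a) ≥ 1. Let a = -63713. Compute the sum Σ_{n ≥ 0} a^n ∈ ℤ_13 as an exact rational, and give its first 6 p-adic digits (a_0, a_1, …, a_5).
Σ a^n = 1/(1 − a) = 1/63714;  first 6 digits = (1, 0, 0, 10, 10, 12)

v_13(a) = 3 ≥ 1, so the series converges in ℤ_13 to 1/(1 − a) = 1/(1 − (-63713)) = 1/63714. Expand this rational in ℤ_13: compute digits iteratively via d_i = x_i mod 13, x_{i+1} = (x_i − d_i)/13. The first 6 digits are (1, 0, 0, 10, 10, 12).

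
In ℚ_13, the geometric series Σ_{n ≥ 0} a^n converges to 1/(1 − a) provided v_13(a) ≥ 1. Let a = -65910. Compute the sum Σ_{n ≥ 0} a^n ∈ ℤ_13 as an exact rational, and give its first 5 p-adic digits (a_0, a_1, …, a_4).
Σ a^n = 1/(1 − a) = 1/65911;  first 5 digits = (1, 0, 0, 9, 10)

v_13(a) = 3 ≥ 1, so the series converges in ℤ_13 to 1/(1 − a) = 1/(1 − (-65910)) = 1/65911. Expand this rational in ℤ_13: compute digits iteratively via d_i = x_i mod 13, x_{i+1} = (x_i − d_i)/13. The first 5 digits are (1, 0, 0, 9, 10).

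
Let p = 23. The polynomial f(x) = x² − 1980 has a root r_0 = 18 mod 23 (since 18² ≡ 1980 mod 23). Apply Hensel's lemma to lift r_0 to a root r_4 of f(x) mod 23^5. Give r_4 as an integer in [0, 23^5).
r_4 = 2107600 (mod 6436343)

Hensel's recurrence: r_{i+1} = r_i − f(r_i)·(f′(r_i))^{-1} mod 23^{i+2}, with f′(x) = 2x. Iterate:
  r_0 = 18 (mod 23)
  r_1 = 64 (mod 529)
  r_2 = 2709 (mod 12167)
  r_3 = 148713 (mod 279841)
  r_4 = 2107600 (mod 6436343)
Final: r_4 = 2107600, and one checks f(r_4) ≡ 0 mod 23^5.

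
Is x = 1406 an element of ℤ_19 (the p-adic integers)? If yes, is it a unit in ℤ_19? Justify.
x ∈ ℤ_19 but not a unit; v_19(x) = 1 > 0

ℤ_19 = {x ∈ ℚ_19 : v_19(x) ≥ 0} and ℤ_19^× = {x ∈ ℤ_19 : v_19(x) = 0}. Here v_19(1406) = v_19(num) − v_19(den) = 1; compare against these criteria.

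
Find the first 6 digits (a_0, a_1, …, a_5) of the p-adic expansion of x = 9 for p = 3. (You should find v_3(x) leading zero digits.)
(a_0, …, a_5) = (0, 0, 1, 0, 0, 0)

v_3(9) = 2, so a_0 = ... = a_1 = 0. Factor out: x = 3^2 · u with u = 1 a unit in ℤ_3. Expand u iteratively via a_{v+i} = u_i mod 3, u_{i+1} = (u_i − a_{v+i})/3:
  u_0 = 1;  a_2 = 1;  u_1 = (u_0 − 1)/3 = 0
  u_1 = 0;  a_3 = 0;  u_2 = (u_1 − 0)/3 = 0
  u_2 = 0;  a_4 = 0;  u_3 = (u_2 − 0)/3 = 0
  u_3 = 0;  a_5 = 0;  u_4 = (u_3 − 0)/3 = 0
Digits: (0, 0, 1, 0, 0, 0).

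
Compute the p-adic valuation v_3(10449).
v_3(10449) = 5

v_3(n) is the largest exponent k such that 3^k divides n. Factor out: 10449 = 3^5 · 43. (Sign doesn't affect v_p.) So v_3(10449) = 5.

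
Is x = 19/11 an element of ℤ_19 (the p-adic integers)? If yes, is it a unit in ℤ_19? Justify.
x ∈ ℤ_19 but not a unit; v_19(x) = 1 > 0

ℤ_19 = {x ∈ ℚ_19 : v_19(x) ≥ 0} and ℤ_19^× = {x ∈ ℤ_19 : v_19(x) = 0}. Here v_19(19/11) = v_19(num) − v_19(den) = 1; compare against these criteria.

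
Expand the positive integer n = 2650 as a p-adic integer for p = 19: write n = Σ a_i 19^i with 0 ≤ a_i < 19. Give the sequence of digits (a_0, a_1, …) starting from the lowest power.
(a_0, a_1, …) = (9, 6, 7)

Repeated division by 19 gives the digits low-to-high: 2650 = 9 + 6·19^1 + 7·19^2. Digit sequence: (9, 6, 7).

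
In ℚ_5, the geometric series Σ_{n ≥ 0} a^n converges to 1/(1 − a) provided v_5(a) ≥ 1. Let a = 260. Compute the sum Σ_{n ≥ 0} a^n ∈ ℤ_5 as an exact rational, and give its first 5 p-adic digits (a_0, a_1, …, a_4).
Σ a^n = 1/(1 − a) = -1/259;  first 5 digits = (1, 2, 4, 0, 1)

v_5(a) = 1 ≥ 1, so the series converges in ℤ_5 to 1/(1 − a) = 1/(1 − 260) = -1/259. Expand this rational in ℤ_5: compute digits iteratively via d_i = x_i mod 5, x_{i+1} = (x_i − d_i)/5. The first 5 digits are (1, 2, 4, 0, 1).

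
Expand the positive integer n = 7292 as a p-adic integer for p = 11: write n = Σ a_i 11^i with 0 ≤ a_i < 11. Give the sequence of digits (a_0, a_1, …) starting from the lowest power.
(a_0, a_1, …) = (10, 2, 5, 5)

Repeated division by 11 gives the digits low-to-high: 7292 = 10 + 2·11^1 + 5·11^2 + 5·11^3. Digit sequence: (10, 2, 5, 5).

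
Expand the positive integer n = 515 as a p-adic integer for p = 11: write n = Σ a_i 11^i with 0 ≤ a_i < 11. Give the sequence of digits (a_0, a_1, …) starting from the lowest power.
(a_0, a_1, …) = (9, 2, 4)

Repeated division by 11 gives the digits low-to-high: 515 = 9 + 2·11^1 + 4·11^2. Digit sequence: (9, 2, 4).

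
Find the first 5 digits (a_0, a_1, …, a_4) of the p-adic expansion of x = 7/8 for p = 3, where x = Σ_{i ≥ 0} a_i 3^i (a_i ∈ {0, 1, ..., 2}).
(a_0, …, a_4) = (2, 0, 1, 0, 1)

v_3(7/8) = 0 (numerator and denominator both coprime to 3), so x ∈ ℤ_3^×. Compute digits iteratively via a_i = x_i mod 3, x_{i+1} = (x_i − a_i)/3, with x_0 = x:
  x_0 = 7/8;  a_0 = 2;  x_1 = (x_0 − 2)/3 = -3/8
  x_1 = -3/8;  a_1 = 0;  x_2 = (x_1 − 0)/3 = -1/8
  x_2 = -1/8;  a_2 = 1;  x_3 = (x_2 − 1)/3 = -3/8
  x_3 = -3/8;  a_3 = 0;  x_4 = (x_3 − 0)/3 = -1/8
  x_4 = -1/8;  a_4 = 1;  x_5 = (x_4 − 1)/3 = -3/8
Digits: (2, 0, 1, 0, 1).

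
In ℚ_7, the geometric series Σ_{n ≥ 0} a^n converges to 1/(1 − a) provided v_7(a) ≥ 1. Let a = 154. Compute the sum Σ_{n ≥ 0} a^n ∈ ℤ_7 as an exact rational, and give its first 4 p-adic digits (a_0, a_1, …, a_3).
Σ a^n = 1/(1 − a) = -1/153;  first 4 digits = (1, 1, 4, 0)

v_7(a) = 1 ≥ 1, so the series converges in ℤ_7 to 1/(1 − a) = 1/(1 − 154) = -1/153. Expand this rational in ℤ_7: compute digits iteratively via d_i = x_i mod 7, x_{i+1} = (x_i − d_i)/7. The first 4 digits are (1, 1, 4, 0).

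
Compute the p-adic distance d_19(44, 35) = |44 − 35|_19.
d_19(44, 35) = 1

Step 1 — x − y = 44 − 35 = 9. Step 2 — v_19(9) = 0 (factor: 9 = (19^0 · 9); the sign does not affect v_p). Step 3 — |x − y|_19 = 19^{0} = 1.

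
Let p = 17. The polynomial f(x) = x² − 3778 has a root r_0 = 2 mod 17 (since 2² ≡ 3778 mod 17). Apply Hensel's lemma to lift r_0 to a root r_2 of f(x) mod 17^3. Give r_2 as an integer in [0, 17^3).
r_2 = 2246 (mod 4913)

Hensel's recurrence: r_{i+1} = r_i − f(r_i)·(f′(r_i))^{-1} mod 17^{i+2}, with f′(x) = 2x. Iterate:
  r_0 = 2 (mod 17)
  r_1 = 223 (mod 289)
  r_2 = 2246 (mod 4913)
Final: r_2 = 2246, and one checks f(r_2) ≡ 0 mod 17^3.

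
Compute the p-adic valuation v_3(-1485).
v_3(-1485) = 3

v_3(n) is the largest exponent k such that 3^k divides n. Factor out: -1485 = -3^3 · 55. (Sign doesn't affect v_p.) So v_3(-1485) = 3.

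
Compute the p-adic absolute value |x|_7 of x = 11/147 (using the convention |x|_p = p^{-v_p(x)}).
|11/147|_7 = 49

Step 1 — compute v_7(x) by factoring powers of 7 out of the numerator and denominator: v_7(11/147) = -2. Step 2 — apply |x|_p = p^{-v_p(x)} = 7^{2} = 49.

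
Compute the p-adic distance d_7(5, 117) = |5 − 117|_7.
d_7(5, 117) = 1/7

Step 1 — x − y = 5 − 117 = -112. Step 2 — v_7(-112) = 1 (factor: -112 = −(7^1 · 16); the sign does not affect v_p). Step 3 — |x − y|_7 = 7^{-1} = 1/7.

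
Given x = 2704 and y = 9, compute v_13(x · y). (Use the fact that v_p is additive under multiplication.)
v_13(24336) = 2

v_p(x) = 2 (factor: 2704 = 13^2 · 16); v_p(y) = 0 (factor: 9 = 13^0 · 9). Additivity: v_p(xy) = v_p(x) + v_p(y) = 2 + 0 = 2. (Direct check: xy = 24336 = 13^2 · (144).)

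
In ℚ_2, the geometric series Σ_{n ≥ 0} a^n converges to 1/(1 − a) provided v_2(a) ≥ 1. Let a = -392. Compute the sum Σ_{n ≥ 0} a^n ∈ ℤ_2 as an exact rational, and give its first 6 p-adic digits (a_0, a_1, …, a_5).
Σ a^n = 1/(1 − a) = 1/393;  first 6 digits = (1, 0, 0, 1, 1, 1)

v_2(a) = 3 ≥ 1, so the series converges in ℤ_2 to 1/(1 − a) = 1/(1 − (-392)) = 1/393. Expand this rational in ℤ_2: compute digits iteratively via d_i = x_i mod 2, x_{i+1} = (x_i − d_i)/2. The first 6 digits are (1, 0, 0, 1, 1, 1).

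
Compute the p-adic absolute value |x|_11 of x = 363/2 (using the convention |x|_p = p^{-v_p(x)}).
|363/2|_11 = 1/121

Step 1 — compute v_11(x) by factoring powers of 11 out of the numerator and denominator: v_11(363/2) = 2. Step 2 — apply |x|_p = p^{-v_p(x)} = 11^{-2} = 1/121.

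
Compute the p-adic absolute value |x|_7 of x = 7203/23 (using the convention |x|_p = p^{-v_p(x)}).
|7203/23|_7 = 1/2401

Step 1 — compute v_7(x) by factoring powers of 7 out of the numerator and denominator: v_7(7203/23) = 4. Step 2 — apply |x|_p = p^{-v_p(x)} = 7^{-4} = 1/2401.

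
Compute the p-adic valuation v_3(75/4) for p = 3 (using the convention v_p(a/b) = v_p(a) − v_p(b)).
v_3(75/4) = 1

Factor powers of 3 from the numerator and denominator of the reduced fraction: 75 = 3^1 · 25 and 4 = 3^0 · 4. Apply v_p(a/b) = v_p(a) − v_p(b): v_3(75/4) = 1 − 0 = 1.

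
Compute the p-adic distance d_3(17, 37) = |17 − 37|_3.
d_3(17, 37) = 1

Step 1 — x − y = 17 − 37 = -20. Step 2 — v_3(-20) = 0 (factor: -20 = −(3^0 · 20); the sign does not affect v_p). Step 3 — |x − y|_3 = 3^{0} = 1.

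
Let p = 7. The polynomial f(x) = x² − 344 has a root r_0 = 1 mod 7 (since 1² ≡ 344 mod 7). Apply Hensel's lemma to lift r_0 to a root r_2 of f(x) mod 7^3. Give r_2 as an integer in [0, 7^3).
r_2 = 1 (mod 343)

Hensel's recurrence: r_{i+1} = r_i − f(r_i)·(f′(r_i))^{-1} mod 7^{i+2}, with f′(x) = 2x. Iterate:
  r_0 = 1 (mod 7)
  r_1 = 1 (mod 49)
  r_2 = 1 (mod 343)
Final: r_2 = 1, and one checks f(r_2) ≡ 0 mod 7^3.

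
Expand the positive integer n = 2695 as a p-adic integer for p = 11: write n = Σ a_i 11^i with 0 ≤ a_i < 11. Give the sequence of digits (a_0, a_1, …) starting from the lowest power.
(a_0, a_1, …) = (0, 3, 0, 2)

Repeated division by 11 gives the digits low-to-high: 2695 = 3·11^1 + 2·11^3. Digit sequence: (0, 3, 0, 2).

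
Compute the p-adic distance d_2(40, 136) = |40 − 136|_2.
d_2(40, 136) = 1/32

Step 1 — x − y = 40 − 136 = -96. Step 2 — v_2(-96) = 5 (factor: -96 = −(2^5 · 3); the sign does not affect v_p). Step 3 — |x − y|_2 = 2^{-5} = 1/32.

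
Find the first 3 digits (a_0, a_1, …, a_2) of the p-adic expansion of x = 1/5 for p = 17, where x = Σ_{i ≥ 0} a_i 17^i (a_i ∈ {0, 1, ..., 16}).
(a_0, …, a_2) = (7, 3, 10)

v_17(1/5) = 0 (numerator and denominator both coprime to 17), so x ∈ ℤ_17^×. Compute digits iteratively via a_i = x_i mod 17, x_{i+1} = (x_i − a_i)/17, with x_0 = x:
  x_0 = 1/5;  a_0 = 7;  x_1 = (x_0 − 7)/17 = -2/5
  x_1 = -2/5;  a_1 = 3;  x_2 = (x_1 − 3)/17 = -1/5
  x_2 = -1/5;  a_2 = 10;  x_3 = (x_2 − 10)/17 = -3/5
Digits: (7, 3, 10).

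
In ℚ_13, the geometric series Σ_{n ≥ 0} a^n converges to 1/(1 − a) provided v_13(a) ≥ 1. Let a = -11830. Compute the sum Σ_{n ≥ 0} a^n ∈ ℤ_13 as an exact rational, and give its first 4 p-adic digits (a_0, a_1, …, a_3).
Σ a^n = 1/(1 − a) = 1/11831;  first 4 digits = (1, 0, 8, 7)

v_13(a) = 2 ≥ 1, so the series converges in ℤ_13 to 1/(1 − a) = 1/(1 − (-11830)) = 1/11831. Expand this rational in ℤ_13: compute digits iteratively via d_i = x_i mod 13, x_{i+1} = (x_i − d_i)/13. The first 4 digits are (1, 0, 8, 7).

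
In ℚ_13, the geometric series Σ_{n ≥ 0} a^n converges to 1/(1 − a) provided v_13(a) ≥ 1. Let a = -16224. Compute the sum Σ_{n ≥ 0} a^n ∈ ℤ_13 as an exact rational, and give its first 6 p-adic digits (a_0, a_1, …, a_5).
Σ a^n = 1/(1 − a) = 1/16225;  first 6 digits = (1, 0, 8, 5, 11, 6)

v_13(a) = 2 ≥ 1, so the series converges in ℤ_13 to 1/(1 − a) = 1/(1 − (-16224)) = 1/16225. Expand this rational in ℤ_13: compute digits iteratively via d_i = x_i mod 13, x_{i+1} = (x_i − d_i)/13. The first 6 digits are (1, 0, 8, 5, 11, 6).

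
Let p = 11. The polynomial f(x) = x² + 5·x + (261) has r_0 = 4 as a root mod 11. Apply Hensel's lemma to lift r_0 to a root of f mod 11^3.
r_2 = 1126 (mod 1331)

Hensel: r_{i+1} = r_i − f(r_i)·(f′(r_i))^{-1} mod 11^{i+2}, f′(x) = 2x + 5. Iterate:
  r_0 = 4 (mod 11)
  r_1 = 37 (mod 121)
  r_2 = 1126 (mod 1331)
Final: r = 1126 satisfies f(r) ≡ 0 mod 11^3.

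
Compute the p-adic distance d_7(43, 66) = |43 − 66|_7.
d_7(43, 66) = 1

Step 1 — x − y = 43 − 66 = -23. Step 2 — v_7(-23) = 0 (factor: -23 = −(7^0 · 23); the sign does not affect v_p). Step 3 — |x − y|_7 = 7^{0} = 1.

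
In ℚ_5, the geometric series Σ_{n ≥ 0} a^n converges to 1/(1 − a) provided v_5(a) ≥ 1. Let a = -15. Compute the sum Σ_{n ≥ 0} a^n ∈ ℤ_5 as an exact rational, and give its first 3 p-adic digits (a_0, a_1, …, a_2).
Σ a^n = 1/(1 − a) = 1/16;  first 3 digits = (1, 2, 3)

v_5(a) = 1 ≥ 1, so the series converges in ℤ_5 to 1/(1 − a) = 1/(1 − (-15)) = 1/16. Expand this rational in ℤ_5: compute digits iteratively via d_i = x_i mod 5, x_{i+1} = (x_i − d_i)/5. The first 3 digits are (1, 2, 3).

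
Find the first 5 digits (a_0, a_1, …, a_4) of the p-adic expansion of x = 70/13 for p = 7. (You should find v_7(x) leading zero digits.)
(a_0, …, a_4) = (0, 4, 6, 5, 4)

v_7(70/13) = 1, so a_0 = ... = a_0 = 0. Factor out: x = 7^1 · u with u = 10/13 a unit in ℤ_7. Expand u iteratively via a_{v+i} = u_i mod 7, u_{i+1} = (u_i − a_{v+i})/7:
  u_0 = 10/13;  a_1 = 4;  u_1 = (u_0 − 4)/7 = -6/13
  u_1 = -6/13;  a_2 = 6;  u_2 = (u_1 − 6)/7 = -12/13
  u_2 = -12/13;  a_3 = 5;  u_3 = (u_2 − 5)/7 = -11/13
  u_3 = -11/13;  a_4 = 4;  u_4 = (u_3 − 4)/7 = -9/13
Digits: (0, 4, 6, 5, 4).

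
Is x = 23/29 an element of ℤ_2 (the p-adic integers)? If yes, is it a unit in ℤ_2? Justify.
x ∈ ℤ_2^× (unit); v_2(x) = 0

ℤ_2 = {x ∈ ℚ_2 : v_2(x) ≥ 0} and ℤ_2^× = {x ∈ ℤ_2 : v_2(x) = 0}. Here v_2(23/29) = v_2(num) − v_2(den) = 0; compare against these criteria.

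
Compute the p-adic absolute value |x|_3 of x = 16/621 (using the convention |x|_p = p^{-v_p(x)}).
|16/621|_3 = 27

Step 1 — compute v_3(x) by factoring powers of 3 out of the numerator and denominator: v_3(16/621) = -3. Step 2 — apply |x|_p = p^{-v_p(x)} = 3^{3} = 27.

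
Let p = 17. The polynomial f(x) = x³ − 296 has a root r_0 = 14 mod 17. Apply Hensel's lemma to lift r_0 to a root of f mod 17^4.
r_3 = 6185 (mod 83521)

Hensel: r_{i+1} = r_i − f(r_i)/f′(r_i) mod 17^{i+2}, where f′(x) = 3x². Iterate:
  r_0 = 14 (mod 17)
  r_1 = 116 (mod 289)
  r_2 = 1272 (mod 4913)
  r_3 = 6185 (mod 83521)
Final: r = 6185 with f(r) ≡ 0 mod 17^4.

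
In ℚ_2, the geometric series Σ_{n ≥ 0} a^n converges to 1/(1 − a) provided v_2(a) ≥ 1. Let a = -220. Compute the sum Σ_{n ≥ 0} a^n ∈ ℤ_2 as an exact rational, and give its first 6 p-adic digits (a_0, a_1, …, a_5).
Σ a^n = 1/(1 − a) = 1/221;  first 6 digits = (1, 0, 1, 0, 1, 1)

v_2(a) = 2 ≥ 1, so the series converges in ℤ_2 to 1/(1 − a) = 1/(1 − (-220)) = 1/221. Expand this rational in ℤ_2: compute digits iteratively via d_i = x_i mod 2, x_{i+1} = (x_i − d_i)/2. The first 6 digits are (1, 0, 1, 0, 1, 1).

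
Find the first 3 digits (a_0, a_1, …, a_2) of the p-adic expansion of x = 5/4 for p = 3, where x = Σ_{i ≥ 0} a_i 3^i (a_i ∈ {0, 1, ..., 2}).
(a_0, …, a_2) = (2, 2, 0)

v_3(5/4) = 0 (numerator and denominator both coprime to 3), so x ∈ ℤ_3^×. Compute digits iteratively via a_i = x_i mod 3, x_{i+1} = (x_i − a_i)/3, with x_0 = x:
  x_0 = 5/4;  a_0 = 2;  x_1 = (x_0 − 2)/3 = -1/4
  x_1 = -1/4;  a_1 = 2;  x_2 = (x_1 − 2)/3 = -3/4
  x_2 = -3/4;  a_2 = 0;  x_3 = (x_2 − 0)/3 = -1/4
Digits: (2, 2, 0).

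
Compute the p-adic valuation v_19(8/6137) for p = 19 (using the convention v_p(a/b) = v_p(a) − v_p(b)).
v_19(8/6137) = -2

Factor powers of 19 from the numerator and denominator of the reduced fraction: 8 = 19^0 · 8 and 6137 = 19^2 · 17. Apply v_p(a/b) = v_p(a) − v_p(b): v_19(8/6137) = 0 − 2 = -2.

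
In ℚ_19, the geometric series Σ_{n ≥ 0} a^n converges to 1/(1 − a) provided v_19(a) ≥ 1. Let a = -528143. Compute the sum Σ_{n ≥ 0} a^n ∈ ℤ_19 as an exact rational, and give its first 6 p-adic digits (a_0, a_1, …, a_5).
Σ a^n = 1/(1 − a) = 1/528144;  first 6 digits = (1, 0, 0, 18, 14, 18)

v_19(a) = 3 ≥ 1, so the series converges in ℤ_19 to 1/(1 − a) = 1/(1 − (-528143)) = 1/528144. Expand this rational in ℤ_19: compute digits iteratively via d_i = x_i mod 19, x_{i+1} = (x_i − d_i)/19. The first 6 digits are (1, 0, 0, 18, 14, 18).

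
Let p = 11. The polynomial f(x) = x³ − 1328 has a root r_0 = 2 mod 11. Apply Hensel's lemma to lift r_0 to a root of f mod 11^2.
r_1 = 112 (mod 121)

Hensel: r_{i+1} = r_i − f(r_i)/f′(r_i) mod 11^{i+2}, where f′(x) = 3x². Iterate:
  r_0 = 2 (mod 11)
  r_1 = 112 (mod 121)
Final: r = 112 with f(r) ≡ 0 mod 11^2.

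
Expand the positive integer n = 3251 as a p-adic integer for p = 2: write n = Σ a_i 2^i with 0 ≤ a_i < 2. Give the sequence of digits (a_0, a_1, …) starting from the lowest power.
(a_0, a_1, …) = (1, 1, 0, 0, 1, 1, 0, 1, 0, 0, 1, 1)

Repeated division by 2 gives the digits low-to-high: 3251 = 1 + 1·2^1 + 1·2^4 + 1·2^5 + 1·2^7 + 1·2^10 + 1·2^11. Digit sequence: (1, 1, 0, 0, 1, 1, 0, 1, 0, 0, 1, 1).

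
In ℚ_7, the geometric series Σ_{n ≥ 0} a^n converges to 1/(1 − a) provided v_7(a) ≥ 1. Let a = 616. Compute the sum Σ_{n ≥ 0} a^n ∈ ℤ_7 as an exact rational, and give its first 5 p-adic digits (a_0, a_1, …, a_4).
Σ a^n = 1/(1 − a) = -1/615;  first 5 digits = (1, 4, 0, 3, 5)

v_7(a) = 1 ≥ 1, so the series converges in ℤ_7 to 1/(1 − a) = 1/(1 − 616) = -1/615. Expand this rational in ℤ_7: compute digits iteratively via d_i = x_i mod 7, x_{i+1} = (x_i − d_i)/7. The first 5 digits are (1, 4, 0, 3, 5).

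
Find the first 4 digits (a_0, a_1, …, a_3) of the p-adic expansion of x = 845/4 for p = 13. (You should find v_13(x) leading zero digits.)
(a_0, …, a_3) = (0, 0, 11, 9)

v_13(845/4) = 2, so a_0 = ... = a_1 = 0. Factor out: x = 13^2 · u with u = 5/4 a unit in ℤ_13. Expand u iteratively via a_{v+i} = u_i mod 13, u_{i+1} = (u_i − a_{v+i})/13:
  u_0 = 5/4;  a_2 = 11;  u_1 = (u_0 − 11)/13 = -3/4
  u_1 = -3/4;  a_3 = 9;  u_2 = (u_1 − 9)/13 = -3/4
Digits: (0, 0, 11, 9).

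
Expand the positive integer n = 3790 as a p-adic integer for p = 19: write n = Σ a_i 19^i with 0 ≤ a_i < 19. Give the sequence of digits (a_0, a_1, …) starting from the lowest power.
(a_0, a_1, …) = (9, 9, 10)

Repeated division by 19 gives the digits low-to-high: 3790 = 9 + 9·19^1 + 10·19^2. Digit sequence: (9, 9, 10).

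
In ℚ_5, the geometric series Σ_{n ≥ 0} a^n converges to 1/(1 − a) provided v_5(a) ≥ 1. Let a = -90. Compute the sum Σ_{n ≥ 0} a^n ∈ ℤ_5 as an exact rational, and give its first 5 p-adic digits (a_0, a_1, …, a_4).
Σ a^n = 1/(1 − a) = 1/91;  first 5 digits = (1, 2, 0, 2, 2)

v_5(a) = 1 ≥ 1, so the series converges in ℤ_5 to 1/(1 − a) = 1/(1 − (-90)) = 1/91. Expand this rational in ℤ_5: compute digits iteratively via d_i = x_i mod 5, x_{i+1} = (x_i − d_i)/5. The first 5 digits are (1, 2, 0, 2, 2).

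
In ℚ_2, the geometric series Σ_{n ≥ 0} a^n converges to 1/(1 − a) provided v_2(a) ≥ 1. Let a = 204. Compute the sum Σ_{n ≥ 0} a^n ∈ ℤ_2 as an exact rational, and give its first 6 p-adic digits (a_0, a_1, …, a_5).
Σ a^n = 1/(1 − a) = -1/203;  first 6 digits = (1, 0, 1, 1, 1, 0)

v_2(a) = 2 ≥ 1, so the series converges in ℤ_2 to 1/(1 − a) = 1/(1 − 204) = -1/203. Expand this rational in ℤ_2: compute digits iteratively via d_i = x_i mod 2, x_{i+1} = (x_i − d_i)/2. The first 6 digits are (1, 0, 1, 1, 1, 0).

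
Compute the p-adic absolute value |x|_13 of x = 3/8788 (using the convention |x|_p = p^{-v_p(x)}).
|3/8788|_13 = 2197

Step 1 — compute v_13(x) by factoring powers of 13 out of the numerator and denominator: v_13(3/8788) = -3. Step 2 — apply |x|_p = p^{-v_p(x)} = 13^{3} = 2197.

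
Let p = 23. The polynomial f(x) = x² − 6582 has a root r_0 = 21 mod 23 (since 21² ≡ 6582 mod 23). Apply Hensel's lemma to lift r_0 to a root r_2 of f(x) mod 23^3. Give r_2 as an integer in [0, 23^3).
r_2 = 6024 (mod 12167)

Hensel's recurrence: r_{i+1} = r_i − f(r_i)·(f′(r_i))^{-1} mod 23^{i+2}, with f′(x) = 2x. Iterate:
  r_0 = 21 (mod 23)
  r_1 = 205 (mod 529)
  r_2 = 6024 (mod 12167)
Final: r_2 = 6024, and one checks f(r_2) ≡ 0 mod 23^3.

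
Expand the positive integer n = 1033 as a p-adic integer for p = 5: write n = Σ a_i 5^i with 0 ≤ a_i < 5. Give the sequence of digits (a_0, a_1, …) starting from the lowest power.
(a_0, a_1, …) = (3, 1, 1, 3, 1)

Repeated division by 5 gives the digits low-to-high: 1033 = 3 + 1·5^1 + 1·5^2 + 3·5^3 + 1·5^4. Digit sequence: (3, 1, 1, 3, 1).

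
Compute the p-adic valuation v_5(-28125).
v_5(-28125) = 5

v_5(n) is the largest exponent k such that 5^k divides n. Factor out: -28125 = -5^5 · 9. (Sign doesn't affect v_p.) So v_5(-28125) = 5.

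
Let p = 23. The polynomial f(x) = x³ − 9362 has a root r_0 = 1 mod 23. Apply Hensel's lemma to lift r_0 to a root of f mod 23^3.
r_2 = 2945 (mod 12167)

Hensel: r_{i+1} = r_i − f(r_i)/f′(r_i) mod 23^{i+2}, where f′(x) = 3x². Iterate:
  r_0 = 1 (mod 23)
  r_1 = 300 (mod 529)
  r_2 = 2945 (mod 12167)
Final: r = 2945 with f(r) ≡ 0 mod 23^3.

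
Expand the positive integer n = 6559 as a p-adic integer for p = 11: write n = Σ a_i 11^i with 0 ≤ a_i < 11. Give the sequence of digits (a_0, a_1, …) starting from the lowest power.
(a_0, a_1, …) = (3, 2, 10, 4)

Repeated division by 11 gives the digits low-to-high: 6559 = 3 + 2·11^1 + 10·11^2 + 4·11^3. Digit sequence: (3, 2, 10, 4).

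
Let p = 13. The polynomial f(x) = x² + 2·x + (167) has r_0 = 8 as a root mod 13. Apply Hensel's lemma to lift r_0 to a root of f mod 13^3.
r_2 = 1919 (mod 2197)

Hensel: r_{i+1} = r_i − f(r_i)·(f′(r_i))^{-1} mod 13^{i+2}, f′(x) = 2x + 2. Iterate:
  r_0 = 8 (mod 13)
  r_1 = 60 (mod 169)
  r_2 = 1919 (mod 2197)
Final: r = 1919 satisfies f(r) ≡ 0 mod 13^3.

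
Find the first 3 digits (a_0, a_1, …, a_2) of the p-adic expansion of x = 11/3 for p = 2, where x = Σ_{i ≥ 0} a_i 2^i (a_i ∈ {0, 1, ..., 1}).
(a_0, …, a_2) = (1, 0, 0)

v_2(11/3) = 0 (numerator and denominator both coprime to 2), so x ∈ ℤ_2^×. Compute digits iteratively via a_i = x_i mod 2, x_{i+1} = (x_i − a_i)/2, with x_0 = x:
  x_0 = 11/3;  a_0 = 1;  x_1 = (x_0 − 1)/2 = 4/3
  x_1 = 4/3;  a_1 = 0;  x_2 = (x_1 − 0)/2 = 2/3
  x_2 = 2/3;  a_2 = 0;  x_3 = (x_2 − 0)/2 = 1/3
Digits: (1, 0, 0).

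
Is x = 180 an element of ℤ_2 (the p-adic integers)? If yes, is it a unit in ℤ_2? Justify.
x ∈ ℤ_2 but not a unit; v_2(x) = 2 > 0

ℤ_2 = {x ∈ ℚ_2 : v_2(x) ≥ 0} and ℤ_2^× = {x ∈ ℤ_2 : v_2(x) = 0}. Here v_2(180) = v_2(num) − v_2(den) = 2; compare against these criteria.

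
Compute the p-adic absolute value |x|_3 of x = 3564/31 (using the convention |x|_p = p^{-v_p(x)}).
|3564/31|_3 = 1/81

Step 1 — compute v_3(x) by factoring powers of 3 out of the numerator and denominator: v_3(3564/31) = 4. Step 2 — apply |x|_p = p^{-v_p(x)} = 3^{-4} = 1/81.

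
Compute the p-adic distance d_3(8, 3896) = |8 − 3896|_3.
d_3(8, 3896) = 1/243

Step 1 — x − y = 8 − 3896 = -3888. Step 2 — v_3(-3888) = 5 (factor: -3888 = −(3^5 · 16); the sign does not affect v_p). Step 3 — |x − y|_3 = 3^{-5} = 1/243.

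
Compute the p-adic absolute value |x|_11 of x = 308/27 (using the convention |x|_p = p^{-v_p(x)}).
|308/27|_11 = 1/11

Step 1 — compute v_11(x) by factoring powers of 11 out of the numerator and denominator: v_11(308/27) = 1. Step 2 — apply |x|_p = p^{-v_p(x)} = 11^{-1} = 1/11.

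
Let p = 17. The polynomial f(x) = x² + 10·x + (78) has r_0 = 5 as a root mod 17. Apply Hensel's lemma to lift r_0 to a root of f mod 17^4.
r_3 = 38680 (mod 83521)

Hensel: r_{i+1} = r_i − f(r_i)·(f′(r_i))^{-1} mod 17^{i+2}, f′(x) = 2x + 10. Iterate:
  r_0 = 5 (mod 17)
  r_1 = 243 (mod 289)
  r_2 = 4289 (mod 4913)
  r_3 = 38680 (mod 83521)
Final: r = 38680 satisfies f(r) ≡ 0 mod 17^4.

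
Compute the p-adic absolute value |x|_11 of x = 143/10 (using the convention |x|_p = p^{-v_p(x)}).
|143/10|_11 = 1/11

Step 1 — compute v_11(x) by factoring powers of 11 out of the numerator and denominator: v_11(143/10) = 1. Step 2 — apply |x|_p = p^{-v_p(x)} = 11^{-1} = 1/11.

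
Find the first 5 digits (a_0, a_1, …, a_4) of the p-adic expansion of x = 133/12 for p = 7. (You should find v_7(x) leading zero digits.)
(a_0, …, a_4) = (0, 1, 3, 6, 2)

v_7(133/12) = 1, so a_0 = ... = a_0 = 0. Factor out: x = 7^1 · u with u = 19/12 a unit in ℤ_7. Expand u iteratively via a_{v+i} = u_i mod 7, u_{i+1} = (u_i − a_{v+i})/7:
  u_0 = 19/12;  a_1 = 1;  u_1 = (u_0 − 1)/7 = 1/12
  u_1 = 1/12;  a_2 = 3;  u_2 = (u_1 − 3)/7 = -5/12
  u_2 = -5/12;  a_3 = 6;  u_3 = (u_2 − 6)/7 = -11/12
  u_3 = -11/12;  a_4 = 2;  u_4 = (u_3 − 2)/7 = -5/12
Digits: (0, 1, 3, 6, 2).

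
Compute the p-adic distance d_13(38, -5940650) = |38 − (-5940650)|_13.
d_13(38, -5940650) = 1/371293

Step 1 — x − y = 38 − (-5940650) = 5940688. Step 2 — v_13(5940688) = 5 (factor: 5940688 = (13^5 · 16); the sign does not affect v_p). Step 3 — |x − y|_13 = 13^{-5} = 1/371293.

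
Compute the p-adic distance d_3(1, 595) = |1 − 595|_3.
d_3(1, 595) = 1/27

Step 1 — x − y = 1 − 595 = -594. Step 2 — v_3(-594) = 3 (factor: -594 = −(3^3 · 22); the sign does not affect v_p). Step 3 — |x − y|_3 = 3^{-3} = 1/27.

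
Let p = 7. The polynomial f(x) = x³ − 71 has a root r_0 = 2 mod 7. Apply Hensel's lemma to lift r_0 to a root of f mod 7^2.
r_1 = 44 (mod 49)

Hensel: r_{i+1} = r_i − f(r_i)/f′(r_i) mod 7^{i+2}, where f′(x) = 3x². Iterate:
  r_0 = 2 (mod 7)
  r_1 = 44 (mod 49)
Final: r = 44 with f(r) ≡ 0 mod 7^2.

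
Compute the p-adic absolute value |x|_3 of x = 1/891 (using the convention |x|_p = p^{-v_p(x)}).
|1/891|_3 = 81

Step 1 — compute v_3(x) by factoring powers of 3 out of the numerator and denominator: v_3(1/891) = -4. Step 2 — apply |x|_p = p^{-v_p(x)} = 3^{4} = 81.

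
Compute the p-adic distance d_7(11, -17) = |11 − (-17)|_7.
d_7(11, -17) = 1/7

Step 1 — x − y = 11 − (-17) = 28. Step 2 — v_7(28) = 1 (factor: 28 = (7^1 · 4); the sign does not affect v_p). Step 3 — |x − y|_7 = 7^{-1} = 1/7.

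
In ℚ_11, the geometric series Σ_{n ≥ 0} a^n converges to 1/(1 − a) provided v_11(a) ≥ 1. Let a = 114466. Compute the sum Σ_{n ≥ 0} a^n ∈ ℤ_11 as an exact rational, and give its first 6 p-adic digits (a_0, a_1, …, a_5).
Σ a^n = 1/(1 − a) = -1/114465;  first 6 digits = (1, 0, 0, 9, 7, 0)

v_11(a) = 3 ≥ 1, so the series converges in ℤ_11 to 1/(1 − a) = 1/(1 − 114466) = -1/114465. Expand this rational in ℤ_11: compute digits iteratively via d_i = x_i mod 11, x_{i+1} = (x_i − d_i)/11. The first 6 digits are (1, 0, 0, 9, 7, 0).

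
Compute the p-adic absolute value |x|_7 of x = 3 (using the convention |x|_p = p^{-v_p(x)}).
|3|_7 = 1

Step 1 — compute v_7(x) by factoring powers of 7 out of the numerator and denominator: v_7(3) = 0. Step 2 — apply |x|_p = p^{-v_p(x)} = 7^{0} = 1.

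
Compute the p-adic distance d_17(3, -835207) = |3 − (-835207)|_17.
d_17(3, -835207) = 1/83521

Step 1 — x − y = 3 − (-835207) = 835210. Step 2 — v_17(835210) = 4 (factor: 835210 = (17^4 · 10); the sign does not affect v_p). Step 3 — |x − y|_17 = 17^{-4} = 1/83521.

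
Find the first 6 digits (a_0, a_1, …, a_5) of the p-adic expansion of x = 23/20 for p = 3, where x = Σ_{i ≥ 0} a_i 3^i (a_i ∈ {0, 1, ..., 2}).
(a_0, …, a_5) = (1, 2, 1, 2, 2, 1)

v_3(23/20) = 0 (numerator and denominator both coprime to 3), so x ∈ ℤ_3^×. Compute digits iteratively via a_i = x_i mod 3, x_{i+1} = (x_i − a_i)/3, with x_0 = x:
  x_0 = 23/20;  a_0 = 1;  x_1 = (x_0 − 1)/3 = 1/20
  x_1 = 1/20;  a_1 = 2;  x_2 = (x_1 − 2)/3 = -13/20
  x_2 = -13/20;  a_2 = 1;  x_3 = (x_2 − 1)/3 = -11/20
  x_3 = -11/20;  a_3 = 2;  x_4 = (x_3 − 2)/3 = -17/20
  x_4 = -17/20;  a_4 = 2;  x_5 = (x_4 − 2)/3 = -19/20
  x_5 = -19/20;  a_5 = 1;  x_6 = (x_5 − 1)/3 = -13/20
Digits: (1, 2, 1, 2, 2, 1).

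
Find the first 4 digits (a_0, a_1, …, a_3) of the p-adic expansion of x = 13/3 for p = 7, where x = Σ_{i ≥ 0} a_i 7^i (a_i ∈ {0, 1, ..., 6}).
(a_0, …, a_3) = (2, 5, 4, 4)

v_7(13/3) = 0 (numerator and denominator both coprime to 7), so x ∈ ℤ_7^×. Compute digits iteratively via a_i = x_i mod 7, x_{i+1} = (x_i − a_i)/7, with x_0 = x:
  x_0 = 13/3;  a_0 = 2;  x_1 = (x_0 − 2)/7 = 1/3
  x_1 = 1/3;  a_1 = 5;  x_2 = (x_1 − 5)/7 = -2/3
  x_2 = -2/3;  a_2 = 4;  x_3 = (x_2 − 4)/7 = -2/3
  x_3 = -2/3;  a_3 = 4;  x_4 = (x_3 − 4)/7 = -2/3
Digits: (2, 5, 4, 4).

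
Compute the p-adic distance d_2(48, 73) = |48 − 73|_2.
d_2(48, 73) = 1

Step 1 — x − y = 48 − 73 = -25. Step 2 — v_2(-25) = 0 (factor: -25 = −(2^0 · 25); the sign does not affect v_p). Step 3 — |x − y|_2 = 2^{0} = 1.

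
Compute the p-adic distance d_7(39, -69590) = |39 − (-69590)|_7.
d_7(39, -69590) = 1/2401

Step 1 — x − y = 39 − (-69590) = 69629. Step 2 — v_7(69629) = 4 (factor: 69629 = (7^4 · 29); the sign does not affect v_p). Step 3 — |x − y|_7 = 7^{-4} = 1/2401.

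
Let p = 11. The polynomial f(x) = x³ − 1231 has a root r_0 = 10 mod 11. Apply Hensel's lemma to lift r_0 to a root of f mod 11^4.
r_3 = 5048 (mod 14641)

Hensel: r_{i+1} = r_i − f(r_i)/f′(r_i) mod 11^{i+2}, where f′(x) = 3x². Iterate:
  r_0 = 10 (mod 11)
  r_1 = 87 (mod 121)
  r_2 = 1055 (mod 1331)
  r_3 = 5048 (mod 14641)
Final: r = 5048 with f(r) ≡ 0 mod 11^4.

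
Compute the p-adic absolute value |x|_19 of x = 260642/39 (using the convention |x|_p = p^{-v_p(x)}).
|260642/39|_19 = 1/130321

Step 1 — compute v_19(x) by factoring powers of 19 out of the numerator and denominator: v_19(260642/39) = 4. Step 2 — apply |x|_p = p^{-v_p(x)} = 19^{-4} = 1/130321.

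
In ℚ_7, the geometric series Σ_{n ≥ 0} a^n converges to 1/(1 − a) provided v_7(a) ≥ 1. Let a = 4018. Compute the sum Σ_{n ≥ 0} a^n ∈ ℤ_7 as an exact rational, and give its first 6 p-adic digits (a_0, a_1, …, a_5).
Σ a^n = 1/(1 − a) = -1/4017;  first 6 digits = (1, 0, 5, 4, 5, 1)

v_7(a) = 2 ≥ 1, so the series converges in ℤ_7 to 1/(1 − a) = 1/(1 − 4018) = -1/4017. Expand this rational in ℤ_7: compute digits iteratively via d_i = x_i mod 7, x_{i+1} = (x_i − d_i)/7. The first 6 digits are (1, 0, 5, 4, 5, 1).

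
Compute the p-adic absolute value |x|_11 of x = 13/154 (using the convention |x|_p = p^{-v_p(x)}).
|13/154|_11 = 11

Step 1 — compute v_11(x) by factoring powers of 11 out of the numerator and denominator: v_11(13/154) = -1. Step 2 — apply |x|_p = p^{-v_p(x)} = 11^{1} = 11.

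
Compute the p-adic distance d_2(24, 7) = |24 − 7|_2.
d_2(24, 7) = 1

Step 1 — x − y = 24 − 7 = 17. Step 2 — v_2(17) = 0 (factor: 17 = (2^0 · 17); the sign does not affect v_p). Step 3 — |x − y|_2 = 2^{0} = 1.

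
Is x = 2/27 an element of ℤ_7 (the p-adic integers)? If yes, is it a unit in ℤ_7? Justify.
x ∈ ℤ_7^× (unit); v_7(x) = 0

ℤ_7 = {x ∈ ℚ_7 : v_7(x) ≥ 0} and ℤ_7^× = {x ∈ ℤ_7 : v_7(x) = 0}. Here v_7(2/27) = v_7(num) − v_7(den) = 0; compare against these criteria.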